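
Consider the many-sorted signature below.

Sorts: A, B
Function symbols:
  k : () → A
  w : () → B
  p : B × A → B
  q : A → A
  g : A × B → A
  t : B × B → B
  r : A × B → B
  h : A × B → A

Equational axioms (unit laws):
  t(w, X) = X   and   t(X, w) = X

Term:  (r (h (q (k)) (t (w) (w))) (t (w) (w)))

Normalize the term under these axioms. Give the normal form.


normal form = (r (h (q (k)) (w)) (w))

1. (r (h (q (k)) (t (w) (w))) (t (w) (w)))  →  (r (h (q (k)) (w)) (t (w) (w)))
2. (r (h (q (k)) (w)) (t (w) (w)))  →  (r (h (q (k)) (w)) (w))


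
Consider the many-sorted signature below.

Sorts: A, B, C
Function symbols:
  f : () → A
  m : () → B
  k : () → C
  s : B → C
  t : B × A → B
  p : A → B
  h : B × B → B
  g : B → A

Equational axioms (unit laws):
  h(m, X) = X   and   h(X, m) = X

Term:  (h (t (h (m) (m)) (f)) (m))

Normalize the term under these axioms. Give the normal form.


1. (h (t (h (m) (m)) (f)) (m))  →  (t (h (m) (m)) (f))
2. (t (h (m) (m)) (f))  →  (t (m) (f))

normal form = (t (m) (f))


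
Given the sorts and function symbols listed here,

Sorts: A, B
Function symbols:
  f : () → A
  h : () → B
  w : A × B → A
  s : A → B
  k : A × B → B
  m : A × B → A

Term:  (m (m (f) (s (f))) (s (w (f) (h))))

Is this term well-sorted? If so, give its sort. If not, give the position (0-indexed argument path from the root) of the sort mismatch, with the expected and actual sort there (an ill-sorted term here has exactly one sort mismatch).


    (f) : A
      (f) : A
    (s (f)) : B
  (m (f) (s (f))) : A
      (f) : A
      (h) : B
    (w (f) (h)) : A
  (s (w (f) (h))) : B
(m (m (f) (s (f))) (s (w (f) (h)))) : A

well-sorted; sort = A


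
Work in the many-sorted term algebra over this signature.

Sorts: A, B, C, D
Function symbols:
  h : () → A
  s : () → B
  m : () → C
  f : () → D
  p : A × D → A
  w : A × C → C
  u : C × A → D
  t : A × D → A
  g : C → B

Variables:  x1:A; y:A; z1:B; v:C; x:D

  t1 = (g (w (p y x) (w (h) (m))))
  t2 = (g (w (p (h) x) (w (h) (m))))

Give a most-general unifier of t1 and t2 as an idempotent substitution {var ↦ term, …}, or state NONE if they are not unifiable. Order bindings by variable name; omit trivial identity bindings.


{y ↦ (h)}


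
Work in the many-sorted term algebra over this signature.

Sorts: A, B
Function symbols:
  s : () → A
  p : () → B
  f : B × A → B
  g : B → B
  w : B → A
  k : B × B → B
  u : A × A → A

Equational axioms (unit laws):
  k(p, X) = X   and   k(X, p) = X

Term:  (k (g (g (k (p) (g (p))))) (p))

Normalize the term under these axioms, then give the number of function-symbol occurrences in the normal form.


size = 4

1. (k (g (g (k (p) (g (p))))) (p))  →  (g (g (k (p) (g (p)))))
2. (g (g (k (p) (g (p)))))  →  (g (g (g (p))))
normal form: (g (g (g (p))))


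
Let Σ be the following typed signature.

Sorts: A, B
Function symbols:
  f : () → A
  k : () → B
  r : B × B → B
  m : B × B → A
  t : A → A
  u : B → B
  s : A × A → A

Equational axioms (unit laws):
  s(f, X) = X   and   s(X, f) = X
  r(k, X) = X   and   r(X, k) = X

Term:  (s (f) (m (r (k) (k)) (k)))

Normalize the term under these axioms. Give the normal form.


1. (s (f) (m (r (k) (k)) (k)))  →  (m (r (k) (k)) (k))
2. (m (r (k) (k)) (k))  →  (m (k) (k))

normal form = (m (k) (k))


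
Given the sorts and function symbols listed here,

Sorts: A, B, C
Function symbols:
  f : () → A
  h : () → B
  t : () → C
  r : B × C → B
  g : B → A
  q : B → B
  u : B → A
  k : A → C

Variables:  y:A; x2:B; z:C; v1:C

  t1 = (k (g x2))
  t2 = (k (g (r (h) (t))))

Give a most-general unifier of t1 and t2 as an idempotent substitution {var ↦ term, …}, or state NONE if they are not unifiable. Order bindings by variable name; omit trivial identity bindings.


{x2 ↦ (r (h) (t))}


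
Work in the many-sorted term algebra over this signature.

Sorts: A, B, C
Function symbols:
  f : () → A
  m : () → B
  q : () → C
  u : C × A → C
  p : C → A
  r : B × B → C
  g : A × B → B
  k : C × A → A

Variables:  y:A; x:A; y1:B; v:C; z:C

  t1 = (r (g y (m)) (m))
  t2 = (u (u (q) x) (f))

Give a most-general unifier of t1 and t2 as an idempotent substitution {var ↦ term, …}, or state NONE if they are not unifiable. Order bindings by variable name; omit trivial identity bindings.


head clash or occurs-check failure — not unifiable

NONE (not unifiable)


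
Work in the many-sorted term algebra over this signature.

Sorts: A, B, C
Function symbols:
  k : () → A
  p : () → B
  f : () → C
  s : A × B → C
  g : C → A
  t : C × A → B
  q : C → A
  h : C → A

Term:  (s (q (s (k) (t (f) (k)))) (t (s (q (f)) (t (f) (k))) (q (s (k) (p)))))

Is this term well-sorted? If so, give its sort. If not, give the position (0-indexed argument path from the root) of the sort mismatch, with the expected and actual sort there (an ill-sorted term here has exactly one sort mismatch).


well-sorted; sort = C

      (k) : A
        (f) : C
        (k) : A
      (t (f) (k)) : B
    (s (k) (t (f) (k))) : C
  (q (s (k) (t (f) (k)))) : A
        (f) : C
      (q (f)) : A
        (f) : C
        (k) : A
      (t (f) (k)) : B
    (s (q (f)) (t (f) (k))) : C
        (k) : A
        (p) : B
      (s (k) (p)) : C
    (q (s (k) (p))) : A
  (t (s (q (f)) (t (f) (k))) (q (s (k) (p)))) : B
(s (q (s (k) (t (f) (k)))) (t (s (q (f)) (t (f) (k))) (q (s (k) (p))))) : C


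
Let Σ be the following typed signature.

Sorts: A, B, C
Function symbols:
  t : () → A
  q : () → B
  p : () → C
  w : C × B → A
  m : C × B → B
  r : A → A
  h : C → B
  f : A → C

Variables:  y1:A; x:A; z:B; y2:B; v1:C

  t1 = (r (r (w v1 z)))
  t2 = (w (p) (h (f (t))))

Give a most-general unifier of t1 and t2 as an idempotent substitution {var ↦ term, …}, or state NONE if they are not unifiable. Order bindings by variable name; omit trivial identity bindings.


NONE (not unifiable)

head clash or occurs-check failure — not unifiable


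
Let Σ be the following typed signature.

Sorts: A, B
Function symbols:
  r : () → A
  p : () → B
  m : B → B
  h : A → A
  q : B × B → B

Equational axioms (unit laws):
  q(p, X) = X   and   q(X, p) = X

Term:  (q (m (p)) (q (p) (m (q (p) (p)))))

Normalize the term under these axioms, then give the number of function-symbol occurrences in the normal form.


size = 5

1. (q (m (p)) (q (p) (m (q (p) (p)))))  →  (q (m (p)) (m (q (p) (p))))
2. (q (m (p)) (m (q (p) (p))))  →  (q (m (p)) (m (p)))
normal form: (q (m (p)) (m (p)))


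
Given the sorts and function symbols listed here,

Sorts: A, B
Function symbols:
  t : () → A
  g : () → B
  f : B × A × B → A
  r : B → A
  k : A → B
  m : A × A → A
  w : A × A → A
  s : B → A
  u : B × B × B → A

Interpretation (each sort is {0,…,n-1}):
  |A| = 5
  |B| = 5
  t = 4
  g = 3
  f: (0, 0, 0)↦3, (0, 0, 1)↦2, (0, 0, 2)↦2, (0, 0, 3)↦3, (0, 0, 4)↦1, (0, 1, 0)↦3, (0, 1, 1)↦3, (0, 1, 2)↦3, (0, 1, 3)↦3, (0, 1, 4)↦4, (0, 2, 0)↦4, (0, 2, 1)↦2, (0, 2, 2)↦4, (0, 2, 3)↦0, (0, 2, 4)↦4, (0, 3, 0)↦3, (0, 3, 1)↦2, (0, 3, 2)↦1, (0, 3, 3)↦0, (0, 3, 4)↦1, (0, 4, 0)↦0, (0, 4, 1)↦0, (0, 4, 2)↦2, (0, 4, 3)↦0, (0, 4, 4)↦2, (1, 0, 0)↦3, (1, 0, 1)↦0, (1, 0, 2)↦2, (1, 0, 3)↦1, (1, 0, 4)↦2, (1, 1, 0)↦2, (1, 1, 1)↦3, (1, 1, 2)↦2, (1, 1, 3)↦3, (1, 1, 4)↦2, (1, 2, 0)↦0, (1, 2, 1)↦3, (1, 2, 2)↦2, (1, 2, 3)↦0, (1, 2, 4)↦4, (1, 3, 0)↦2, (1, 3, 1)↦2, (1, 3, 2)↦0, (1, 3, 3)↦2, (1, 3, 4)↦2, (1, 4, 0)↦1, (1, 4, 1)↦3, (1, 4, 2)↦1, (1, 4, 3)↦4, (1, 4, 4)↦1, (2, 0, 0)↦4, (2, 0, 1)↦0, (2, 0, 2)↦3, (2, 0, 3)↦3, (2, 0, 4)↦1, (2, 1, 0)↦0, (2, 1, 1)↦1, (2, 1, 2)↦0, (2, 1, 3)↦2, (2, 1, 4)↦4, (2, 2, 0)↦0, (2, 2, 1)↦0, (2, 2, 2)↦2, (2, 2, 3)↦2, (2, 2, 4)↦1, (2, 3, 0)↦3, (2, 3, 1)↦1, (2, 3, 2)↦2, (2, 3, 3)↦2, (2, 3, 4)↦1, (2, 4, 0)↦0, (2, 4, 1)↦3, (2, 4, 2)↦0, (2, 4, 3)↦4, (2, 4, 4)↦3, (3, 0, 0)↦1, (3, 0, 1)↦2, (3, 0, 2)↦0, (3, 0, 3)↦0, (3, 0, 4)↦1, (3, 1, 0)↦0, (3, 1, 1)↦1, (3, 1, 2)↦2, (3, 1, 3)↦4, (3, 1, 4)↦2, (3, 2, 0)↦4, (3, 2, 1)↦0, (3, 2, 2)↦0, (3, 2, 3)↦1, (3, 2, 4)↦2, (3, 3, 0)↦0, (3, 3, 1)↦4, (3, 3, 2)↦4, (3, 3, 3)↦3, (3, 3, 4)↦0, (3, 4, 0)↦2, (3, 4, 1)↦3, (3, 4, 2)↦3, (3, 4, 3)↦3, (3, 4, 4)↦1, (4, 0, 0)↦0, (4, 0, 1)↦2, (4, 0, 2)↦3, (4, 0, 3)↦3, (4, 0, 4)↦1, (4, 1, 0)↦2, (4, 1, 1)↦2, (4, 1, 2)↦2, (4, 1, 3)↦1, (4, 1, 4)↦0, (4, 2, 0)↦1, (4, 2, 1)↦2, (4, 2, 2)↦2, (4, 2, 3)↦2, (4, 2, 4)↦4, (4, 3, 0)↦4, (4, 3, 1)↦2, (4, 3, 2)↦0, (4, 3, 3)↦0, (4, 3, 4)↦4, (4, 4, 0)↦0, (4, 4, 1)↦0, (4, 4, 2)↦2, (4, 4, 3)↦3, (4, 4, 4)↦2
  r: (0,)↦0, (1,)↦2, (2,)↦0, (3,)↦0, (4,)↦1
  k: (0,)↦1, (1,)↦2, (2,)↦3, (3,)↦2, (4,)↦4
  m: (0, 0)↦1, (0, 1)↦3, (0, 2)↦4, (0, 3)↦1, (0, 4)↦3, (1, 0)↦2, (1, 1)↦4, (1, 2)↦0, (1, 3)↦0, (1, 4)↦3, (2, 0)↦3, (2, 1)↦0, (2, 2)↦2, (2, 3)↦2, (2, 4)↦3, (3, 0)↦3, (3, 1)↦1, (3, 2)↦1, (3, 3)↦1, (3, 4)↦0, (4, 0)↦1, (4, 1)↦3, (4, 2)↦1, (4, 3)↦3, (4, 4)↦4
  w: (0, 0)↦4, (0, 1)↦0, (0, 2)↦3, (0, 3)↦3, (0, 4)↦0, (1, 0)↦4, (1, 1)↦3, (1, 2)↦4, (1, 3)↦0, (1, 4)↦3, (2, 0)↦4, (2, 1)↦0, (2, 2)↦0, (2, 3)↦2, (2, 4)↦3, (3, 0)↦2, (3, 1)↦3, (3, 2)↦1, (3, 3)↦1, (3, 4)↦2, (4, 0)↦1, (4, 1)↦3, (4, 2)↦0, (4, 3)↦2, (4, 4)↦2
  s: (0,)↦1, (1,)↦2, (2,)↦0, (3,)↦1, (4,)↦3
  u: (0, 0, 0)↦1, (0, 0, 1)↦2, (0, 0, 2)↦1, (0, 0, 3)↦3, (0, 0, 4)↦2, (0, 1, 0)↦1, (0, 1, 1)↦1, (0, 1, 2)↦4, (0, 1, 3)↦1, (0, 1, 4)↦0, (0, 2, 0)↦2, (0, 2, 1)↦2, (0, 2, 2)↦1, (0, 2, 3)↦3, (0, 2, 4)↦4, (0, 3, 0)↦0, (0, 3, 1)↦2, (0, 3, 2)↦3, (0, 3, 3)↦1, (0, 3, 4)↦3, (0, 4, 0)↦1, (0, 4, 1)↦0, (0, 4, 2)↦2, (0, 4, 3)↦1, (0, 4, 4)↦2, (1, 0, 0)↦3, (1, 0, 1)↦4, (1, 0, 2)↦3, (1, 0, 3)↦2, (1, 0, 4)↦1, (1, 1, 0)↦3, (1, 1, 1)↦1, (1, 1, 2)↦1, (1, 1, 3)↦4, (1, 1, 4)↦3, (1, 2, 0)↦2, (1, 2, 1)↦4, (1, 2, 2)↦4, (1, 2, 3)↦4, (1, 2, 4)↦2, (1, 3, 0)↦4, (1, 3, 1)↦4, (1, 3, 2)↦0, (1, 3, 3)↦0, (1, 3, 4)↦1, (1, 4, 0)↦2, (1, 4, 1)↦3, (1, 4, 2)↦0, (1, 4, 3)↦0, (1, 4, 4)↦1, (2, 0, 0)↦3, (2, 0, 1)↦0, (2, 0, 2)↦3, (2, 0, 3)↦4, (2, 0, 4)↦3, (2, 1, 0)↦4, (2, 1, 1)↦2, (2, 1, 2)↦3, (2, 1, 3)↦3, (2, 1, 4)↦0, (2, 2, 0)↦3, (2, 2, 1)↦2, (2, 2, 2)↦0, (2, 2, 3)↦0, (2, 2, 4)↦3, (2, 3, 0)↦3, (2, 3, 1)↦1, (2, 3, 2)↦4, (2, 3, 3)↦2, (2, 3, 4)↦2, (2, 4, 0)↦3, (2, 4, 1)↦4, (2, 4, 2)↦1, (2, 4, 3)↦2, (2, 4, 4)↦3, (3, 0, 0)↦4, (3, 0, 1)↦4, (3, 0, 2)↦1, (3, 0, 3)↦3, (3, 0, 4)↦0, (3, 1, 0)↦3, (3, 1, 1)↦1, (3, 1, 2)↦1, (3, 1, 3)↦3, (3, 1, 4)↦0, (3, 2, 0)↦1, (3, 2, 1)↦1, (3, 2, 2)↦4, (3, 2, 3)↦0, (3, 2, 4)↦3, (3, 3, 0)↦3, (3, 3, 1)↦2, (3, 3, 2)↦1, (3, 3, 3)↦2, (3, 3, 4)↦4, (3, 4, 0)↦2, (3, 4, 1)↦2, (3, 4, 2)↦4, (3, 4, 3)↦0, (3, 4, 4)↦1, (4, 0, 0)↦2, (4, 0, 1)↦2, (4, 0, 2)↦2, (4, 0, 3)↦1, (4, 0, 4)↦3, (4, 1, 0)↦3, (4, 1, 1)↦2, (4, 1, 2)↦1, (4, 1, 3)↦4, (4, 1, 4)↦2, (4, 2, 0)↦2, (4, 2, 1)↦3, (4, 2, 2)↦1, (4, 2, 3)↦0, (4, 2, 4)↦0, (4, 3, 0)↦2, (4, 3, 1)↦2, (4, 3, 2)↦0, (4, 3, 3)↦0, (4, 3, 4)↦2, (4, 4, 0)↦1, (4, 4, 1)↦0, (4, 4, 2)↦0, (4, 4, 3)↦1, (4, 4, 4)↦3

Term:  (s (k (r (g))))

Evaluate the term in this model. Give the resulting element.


value = 2

  g = 3
  (r (g)) = r(3,) = 0
  (k (r (g))) = k(0,) = 1
  (s (k (r (g)))) = s(1,) = 2


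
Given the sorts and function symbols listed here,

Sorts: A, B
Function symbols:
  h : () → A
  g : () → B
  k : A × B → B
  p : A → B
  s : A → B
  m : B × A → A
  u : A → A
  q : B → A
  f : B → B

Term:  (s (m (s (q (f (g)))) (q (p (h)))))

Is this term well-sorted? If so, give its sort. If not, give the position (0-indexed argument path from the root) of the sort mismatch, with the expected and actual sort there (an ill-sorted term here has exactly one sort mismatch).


          (g) : B
        (f (g)) : B
      (q (f (g))) : A
    (s (q (f (g)))) : B
        (h) : A
      (p (h)) : B
    (q (p (h))) : A
  (m (s (q (f (g)))) (q (p (h)))) : A
(s (m (s (q (f (g)))) (q (p (h))))) : B

well-sorted; sort = B


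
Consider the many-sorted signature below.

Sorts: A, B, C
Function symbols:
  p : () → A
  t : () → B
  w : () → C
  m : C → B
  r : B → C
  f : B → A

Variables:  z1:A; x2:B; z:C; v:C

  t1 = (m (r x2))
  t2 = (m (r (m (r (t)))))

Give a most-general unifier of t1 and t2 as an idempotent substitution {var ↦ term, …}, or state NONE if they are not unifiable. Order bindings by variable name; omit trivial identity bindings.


{x2 ↦ (m (r (t)))}


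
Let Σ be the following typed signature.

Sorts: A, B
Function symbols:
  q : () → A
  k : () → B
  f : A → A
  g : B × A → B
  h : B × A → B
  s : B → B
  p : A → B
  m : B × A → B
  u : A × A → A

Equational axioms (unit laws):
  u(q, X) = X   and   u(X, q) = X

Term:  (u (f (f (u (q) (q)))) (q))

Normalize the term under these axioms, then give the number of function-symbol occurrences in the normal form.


size = 3

1. (u (f (f (u (q) (q)))) (q))  →  (f (f (u (q) (q))))
2. (f (f (u (q) (q))))  →  (f (f (q)))
normal form: (f (f (q)))


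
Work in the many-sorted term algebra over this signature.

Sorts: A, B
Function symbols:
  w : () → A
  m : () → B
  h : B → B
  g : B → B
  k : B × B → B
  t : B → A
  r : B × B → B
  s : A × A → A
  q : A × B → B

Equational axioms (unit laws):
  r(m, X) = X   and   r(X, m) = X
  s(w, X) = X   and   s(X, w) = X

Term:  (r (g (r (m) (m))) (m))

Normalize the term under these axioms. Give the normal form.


1. (r (g (r (m) (m))) (m))  →  (g (r (m) (m)))
2. (g (r (m) (m)))  →  (g (m))

normal form = (g (m))


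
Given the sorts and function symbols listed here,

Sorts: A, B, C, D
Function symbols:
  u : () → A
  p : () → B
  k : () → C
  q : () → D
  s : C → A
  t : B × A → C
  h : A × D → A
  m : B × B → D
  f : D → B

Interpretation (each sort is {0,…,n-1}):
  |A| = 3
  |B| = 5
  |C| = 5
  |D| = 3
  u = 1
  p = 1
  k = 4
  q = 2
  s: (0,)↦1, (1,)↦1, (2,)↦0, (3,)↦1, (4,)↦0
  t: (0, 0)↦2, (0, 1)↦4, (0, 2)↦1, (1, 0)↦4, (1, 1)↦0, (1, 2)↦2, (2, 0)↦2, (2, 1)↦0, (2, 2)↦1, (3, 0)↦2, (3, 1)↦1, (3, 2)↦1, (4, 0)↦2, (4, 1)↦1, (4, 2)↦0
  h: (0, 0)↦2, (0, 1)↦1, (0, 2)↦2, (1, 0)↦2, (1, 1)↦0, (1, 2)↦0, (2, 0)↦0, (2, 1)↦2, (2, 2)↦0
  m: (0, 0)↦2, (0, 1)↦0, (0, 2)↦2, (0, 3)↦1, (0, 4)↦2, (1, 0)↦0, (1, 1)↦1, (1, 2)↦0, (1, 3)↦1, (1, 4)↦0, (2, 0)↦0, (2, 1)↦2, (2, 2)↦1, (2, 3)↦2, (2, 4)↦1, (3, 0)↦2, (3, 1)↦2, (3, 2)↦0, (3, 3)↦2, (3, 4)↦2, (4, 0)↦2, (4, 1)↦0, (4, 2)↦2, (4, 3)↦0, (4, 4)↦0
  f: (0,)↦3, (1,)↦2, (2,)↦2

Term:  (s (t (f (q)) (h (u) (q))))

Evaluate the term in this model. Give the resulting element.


  q = 2
  (f (q)) = f(2,) = 2
  u = 1
  q = 2
  (h (u) (q)) = h(1, 2) = 0
  (t (f (q)) (h (u) (q))) = t(2, 0) = 2
  (s (t (f (q)) (h (u) (q)))) = s(2,) = 0

value = 0


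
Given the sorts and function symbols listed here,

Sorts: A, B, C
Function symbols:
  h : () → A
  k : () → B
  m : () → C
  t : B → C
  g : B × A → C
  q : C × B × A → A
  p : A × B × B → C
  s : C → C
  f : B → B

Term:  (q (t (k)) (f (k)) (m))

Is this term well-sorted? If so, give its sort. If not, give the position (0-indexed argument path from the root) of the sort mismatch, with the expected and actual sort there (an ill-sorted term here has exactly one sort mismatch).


    (k) : B
  (t (k)) : C
    (k) : B
  (f (k)) : B
  (m) : C
(q (t (k)) (f (k)) (m)) : ✗ arg 2 at [2] has sort C, expected A

ill-sorted at position [2]: expected A, got C


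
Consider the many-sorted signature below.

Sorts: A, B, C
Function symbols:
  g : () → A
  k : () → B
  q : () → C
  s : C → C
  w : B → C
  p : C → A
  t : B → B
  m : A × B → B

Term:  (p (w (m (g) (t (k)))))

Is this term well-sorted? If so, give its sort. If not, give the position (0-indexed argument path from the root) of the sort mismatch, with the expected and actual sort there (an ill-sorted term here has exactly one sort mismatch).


well-sorted; sort = A

      (g) : A
        (k) : B
      (t (k)) : B
    (m (g) (t (k))) : B
  (w (m (g) (t (k)))) : C
(p (w (m (g) (t (k))))) : A


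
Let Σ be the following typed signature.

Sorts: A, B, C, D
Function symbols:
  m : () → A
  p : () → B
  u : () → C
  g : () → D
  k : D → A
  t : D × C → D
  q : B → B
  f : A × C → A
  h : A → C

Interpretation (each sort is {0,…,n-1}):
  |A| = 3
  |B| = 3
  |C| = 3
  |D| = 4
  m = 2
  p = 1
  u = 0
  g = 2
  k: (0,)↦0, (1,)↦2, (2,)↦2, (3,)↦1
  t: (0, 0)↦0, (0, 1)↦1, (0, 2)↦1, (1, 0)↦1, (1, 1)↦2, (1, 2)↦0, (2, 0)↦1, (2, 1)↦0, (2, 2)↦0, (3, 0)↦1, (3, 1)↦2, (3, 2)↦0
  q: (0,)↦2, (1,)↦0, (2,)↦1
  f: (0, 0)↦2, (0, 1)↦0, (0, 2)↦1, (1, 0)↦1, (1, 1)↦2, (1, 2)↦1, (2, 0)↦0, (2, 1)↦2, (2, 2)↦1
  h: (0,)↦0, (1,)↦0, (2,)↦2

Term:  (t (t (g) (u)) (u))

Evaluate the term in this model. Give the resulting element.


value = 1

  g = 2
  u = 0
  (t (g) (u)) = t(2, 0) = 1
  u = 0
  (t (t (g) (u)) (u)) = t(1, 0) = 1


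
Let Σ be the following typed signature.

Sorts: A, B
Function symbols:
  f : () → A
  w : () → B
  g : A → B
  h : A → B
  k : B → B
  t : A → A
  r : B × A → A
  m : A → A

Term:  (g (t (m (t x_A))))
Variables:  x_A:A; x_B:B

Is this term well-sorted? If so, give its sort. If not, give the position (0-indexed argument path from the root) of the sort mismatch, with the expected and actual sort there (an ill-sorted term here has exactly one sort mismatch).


        x_A : A
      (t x_A) : A
    (m (t x_A)) : A
  (t (m (t x_A))) : A
(g (t (m (t x_A)))) : B

well-sorted; sort = B


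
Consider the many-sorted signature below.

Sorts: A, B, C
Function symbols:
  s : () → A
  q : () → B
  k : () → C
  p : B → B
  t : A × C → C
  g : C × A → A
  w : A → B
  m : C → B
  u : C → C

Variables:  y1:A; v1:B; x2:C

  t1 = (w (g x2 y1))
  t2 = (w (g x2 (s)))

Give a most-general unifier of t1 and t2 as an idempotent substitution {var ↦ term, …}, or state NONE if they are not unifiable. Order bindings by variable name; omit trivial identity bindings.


{y1 ↦ (s)}


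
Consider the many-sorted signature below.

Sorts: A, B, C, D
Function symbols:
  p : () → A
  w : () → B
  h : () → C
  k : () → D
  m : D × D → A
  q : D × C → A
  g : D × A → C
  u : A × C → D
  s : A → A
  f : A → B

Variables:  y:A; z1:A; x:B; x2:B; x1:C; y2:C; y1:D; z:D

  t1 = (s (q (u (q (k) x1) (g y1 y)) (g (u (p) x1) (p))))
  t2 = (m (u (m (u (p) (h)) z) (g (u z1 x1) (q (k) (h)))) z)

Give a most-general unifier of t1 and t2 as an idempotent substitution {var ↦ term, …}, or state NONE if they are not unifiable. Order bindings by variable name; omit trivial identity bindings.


head clash or occurs-check failure — not unifiable

NONE (not unifiable)


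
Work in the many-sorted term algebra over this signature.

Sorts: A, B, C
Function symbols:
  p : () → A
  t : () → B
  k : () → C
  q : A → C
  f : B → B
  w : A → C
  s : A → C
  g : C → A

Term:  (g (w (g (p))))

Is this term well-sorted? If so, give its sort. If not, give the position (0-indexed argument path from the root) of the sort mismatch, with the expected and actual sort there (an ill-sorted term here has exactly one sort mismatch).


ill-sorted at position [0, 0, 0]: expected C, got A

      (p) : A
    (g (p)) : ✗ arg 0 at [0, 0, 0] has sort A, expected C


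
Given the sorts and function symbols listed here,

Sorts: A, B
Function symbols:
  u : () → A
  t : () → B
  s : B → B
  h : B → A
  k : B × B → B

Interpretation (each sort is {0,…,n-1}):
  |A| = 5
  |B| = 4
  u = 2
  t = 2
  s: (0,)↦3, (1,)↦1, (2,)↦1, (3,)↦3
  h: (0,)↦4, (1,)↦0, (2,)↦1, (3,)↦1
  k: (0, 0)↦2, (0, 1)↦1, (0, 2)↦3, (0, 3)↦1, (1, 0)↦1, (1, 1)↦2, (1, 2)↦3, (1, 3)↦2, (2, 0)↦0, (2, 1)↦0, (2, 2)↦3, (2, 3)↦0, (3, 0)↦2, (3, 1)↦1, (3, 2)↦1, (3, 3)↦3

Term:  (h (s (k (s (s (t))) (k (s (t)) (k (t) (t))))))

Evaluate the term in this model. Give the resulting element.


  t = 2
  (s (t)) = s(2,) = 1
  (s (s (t))) = s(1,) = 1
  t = 2
  (s (t)) = s(2,) = 1
  t = 2
  t = 2
  (k (t) (t)) = k(2, 2) = 3
  (k (s (t)) (k (t) (t))) = k(1, 3) = 2
  (k (s (s (t))) (k (s (t)) (k (t) (t)))) = k(1, 2) = 3
  (s (k (s (s (t))) (k (s (t)) (k (t) (t))))) = s(3,) = 3
  (h (s (k (s (s (t))) (k (s (t)) (k (t) (t)))))) = h(3,) = 1

value = 1


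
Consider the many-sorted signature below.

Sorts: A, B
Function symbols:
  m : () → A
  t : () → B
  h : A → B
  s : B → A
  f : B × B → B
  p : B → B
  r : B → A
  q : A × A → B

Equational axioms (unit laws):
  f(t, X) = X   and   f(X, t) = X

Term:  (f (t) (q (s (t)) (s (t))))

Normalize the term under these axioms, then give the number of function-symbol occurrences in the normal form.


size = 5

1. (f (t) (q (s (t)) (s (t))))  →  (q (s (t)) (s (t)))
normal form: (q (s (t)) (s (t)))


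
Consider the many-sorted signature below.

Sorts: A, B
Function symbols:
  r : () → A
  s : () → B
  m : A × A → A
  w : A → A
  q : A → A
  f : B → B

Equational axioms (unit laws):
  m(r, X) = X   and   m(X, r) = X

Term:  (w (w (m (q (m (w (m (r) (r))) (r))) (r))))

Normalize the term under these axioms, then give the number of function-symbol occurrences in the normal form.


1. (w (w (m (q (m (w (m (r) (r))) (r))) (r))))  →  (w (w (q (m (w (m (r) (r))) (r)))))
2. (w (w (q (m (w (m (r) (r))) (r)))))  →  (w (w (q (w (m (r) (r))))))
3. (w (w (q (w (m (r) (r))))))  →  (w (w (q (w (r)))))
normal form: (w (w (q (w (r)))))

size = 5


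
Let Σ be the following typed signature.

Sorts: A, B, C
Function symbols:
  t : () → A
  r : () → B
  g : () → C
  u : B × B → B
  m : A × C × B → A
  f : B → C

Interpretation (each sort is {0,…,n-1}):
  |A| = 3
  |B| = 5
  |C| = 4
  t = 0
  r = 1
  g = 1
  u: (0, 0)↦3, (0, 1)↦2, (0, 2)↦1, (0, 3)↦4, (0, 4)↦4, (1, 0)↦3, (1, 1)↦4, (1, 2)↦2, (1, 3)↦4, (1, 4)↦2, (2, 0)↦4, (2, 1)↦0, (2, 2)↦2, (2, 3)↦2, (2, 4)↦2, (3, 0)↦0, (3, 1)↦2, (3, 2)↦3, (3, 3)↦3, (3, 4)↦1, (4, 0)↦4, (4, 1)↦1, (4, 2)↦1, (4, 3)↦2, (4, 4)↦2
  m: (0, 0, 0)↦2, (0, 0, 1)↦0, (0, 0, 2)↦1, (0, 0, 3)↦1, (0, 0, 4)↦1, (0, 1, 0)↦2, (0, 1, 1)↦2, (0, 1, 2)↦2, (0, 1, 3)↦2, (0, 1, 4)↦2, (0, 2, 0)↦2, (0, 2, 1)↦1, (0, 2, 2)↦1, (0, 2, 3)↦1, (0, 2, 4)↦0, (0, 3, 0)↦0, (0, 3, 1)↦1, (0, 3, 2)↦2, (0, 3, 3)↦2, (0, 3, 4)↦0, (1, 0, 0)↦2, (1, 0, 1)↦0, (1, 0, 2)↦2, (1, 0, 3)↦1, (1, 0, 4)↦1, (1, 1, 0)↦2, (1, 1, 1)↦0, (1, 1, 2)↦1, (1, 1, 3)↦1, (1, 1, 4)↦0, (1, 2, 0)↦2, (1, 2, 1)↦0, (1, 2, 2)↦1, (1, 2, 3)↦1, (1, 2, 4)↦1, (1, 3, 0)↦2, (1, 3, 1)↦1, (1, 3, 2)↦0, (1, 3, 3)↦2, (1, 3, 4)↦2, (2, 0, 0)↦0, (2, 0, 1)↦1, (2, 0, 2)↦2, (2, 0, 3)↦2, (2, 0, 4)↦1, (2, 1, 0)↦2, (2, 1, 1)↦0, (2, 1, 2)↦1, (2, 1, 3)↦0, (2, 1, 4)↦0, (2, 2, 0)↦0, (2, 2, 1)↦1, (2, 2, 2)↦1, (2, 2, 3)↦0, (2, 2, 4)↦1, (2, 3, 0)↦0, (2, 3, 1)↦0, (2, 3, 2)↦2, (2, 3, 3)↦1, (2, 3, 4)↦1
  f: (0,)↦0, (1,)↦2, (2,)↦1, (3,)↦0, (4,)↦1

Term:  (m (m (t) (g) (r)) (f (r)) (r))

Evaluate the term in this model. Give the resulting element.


  t = 0
  g = 1
  r = 1
  (m (t) (g) (r)) = m(0, 1, 1) = 2
  r = 1
  (f (r)) = f(1,) = 2
  r = 1
  (m (m (t) (g) (r)) (f (r)) (r)) = m(2, 2, 1) = 1

value = 1


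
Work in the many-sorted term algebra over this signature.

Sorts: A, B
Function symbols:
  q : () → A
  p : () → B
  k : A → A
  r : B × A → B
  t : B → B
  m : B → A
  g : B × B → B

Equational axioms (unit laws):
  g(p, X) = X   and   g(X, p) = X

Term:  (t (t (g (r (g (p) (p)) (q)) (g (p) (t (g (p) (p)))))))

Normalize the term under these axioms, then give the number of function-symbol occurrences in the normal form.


1. (t (t (g (r (g (p) (p)) (q)) (g (p) (t (g (p) (p)))))))  →  (t (t (g (r (p) (q)) (g (p) (t (g (p) (p)))))))
2. (t (t (g (r (p) (q)) (g (p) (t (g (p) (p)))))))  →  (t (t (g (r (p) (q)) (t (g (p) (p))))))
3. (t (t (g (r (p) (q)) (t (g (p) (p))))))  →  (t (t (g (r (p) (q)) (t (p)))))
normal form: (t (t (g (r (p) (q)) (t (p)))))

size = 8


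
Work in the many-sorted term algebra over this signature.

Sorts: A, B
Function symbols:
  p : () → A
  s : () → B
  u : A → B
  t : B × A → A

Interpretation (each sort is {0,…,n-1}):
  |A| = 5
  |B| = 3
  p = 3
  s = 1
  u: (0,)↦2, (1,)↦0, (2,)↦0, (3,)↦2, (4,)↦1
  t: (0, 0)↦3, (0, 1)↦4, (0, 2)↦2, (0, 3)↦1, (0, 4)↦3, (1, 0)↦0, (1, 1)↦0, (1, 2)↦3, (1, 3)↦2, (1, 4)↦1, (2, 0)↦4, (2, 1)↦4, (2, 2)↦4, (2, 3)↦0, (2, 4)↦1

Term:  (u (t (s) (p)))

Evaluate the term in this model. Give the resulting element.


  s = 1
  p = 3
  (t (s) (p)) = t(1, 3) = 2
  (u (t (s) (p))) = u(2,) = 0

value = 0


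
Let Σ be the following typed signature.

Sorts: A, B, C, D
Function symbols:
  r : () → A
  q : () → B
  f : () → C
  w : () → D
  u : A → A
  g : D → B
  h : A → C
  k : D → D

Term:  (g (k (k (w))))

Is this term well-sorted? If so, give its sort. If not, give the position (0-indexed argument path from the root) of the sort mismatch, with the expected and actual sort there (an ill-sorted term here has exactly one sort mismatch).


      (w) : D
    (k (w)) : D
  (k (k (w))) : D
(g (k (k (w)))) : B

well-sorted; sort = B


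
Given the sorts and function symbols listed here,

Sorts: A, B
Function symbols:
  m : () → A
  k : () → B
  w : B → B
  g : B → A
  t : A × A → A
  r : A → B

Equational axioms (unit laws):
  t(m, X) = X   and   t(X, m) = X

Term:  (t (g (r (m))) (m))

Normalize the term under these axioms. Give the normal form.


normal form = (g (r (m)))

1. (t (g (r (m))) (m))  →  (g (r (m)))


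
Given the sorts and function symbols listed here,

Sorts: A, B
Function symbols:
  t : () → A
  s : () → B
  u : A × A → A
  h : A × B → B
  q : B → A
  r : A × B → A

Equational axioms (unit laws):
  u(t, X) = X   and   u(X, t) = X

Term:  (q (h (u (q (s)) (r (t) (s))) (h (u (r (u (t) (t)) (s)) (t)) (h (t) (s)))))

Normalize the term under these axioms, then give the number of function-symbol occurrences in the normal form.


size = 15

1. (q (h (u (q (s)) (r (t) (s))) (h (u (r (u (t) (t)) (s)) (t)) (h (t) (s)))))  →  (q (h (u (q (s)) (r (t) (s))) (h (r (u (t) (t)) (s)) (h (t) (s)))))
2. (q (h (u (q (s)) (r (t) (s))) (h (r (u (t) (t)) (s)) (h (t) (s)))))  →  (q (h (u (q (s)) (r (t) (s))) (h (r (t) (s)) (h (t) (s)))))
normal form: (q (h (u (q (s)) (r (t) (s))) (h (r (t) (s)) (h (t) (s)))))


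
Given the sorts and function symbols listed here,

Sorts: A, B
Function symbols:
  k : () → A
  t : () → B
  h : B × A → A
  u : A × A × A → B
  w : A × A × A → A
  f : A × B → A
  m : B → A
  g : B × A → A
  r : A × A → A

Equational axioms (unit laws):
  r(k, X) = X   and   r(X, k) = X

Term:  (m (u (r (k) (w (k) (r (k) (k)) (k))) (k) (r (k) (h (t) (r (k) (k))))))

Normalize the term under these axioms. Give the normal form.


1. (m (u (r (k) (w (k) (r (k) (k)) (k))) (k) (r (k) (h (t) (r (k) (k))))))  →  (m (u (w (k) (r (k) (k)) (k)) (k) (r (k) (h (t) (r (k) (k))))))
2. (m (u (w (k) (r (k) (k)) (k)) (k) (r (k) (h (t) (r (k) (k))))))  →  (m (u (w (k) (k) (k)) (k) (r (k) (h (t) (r (k) (k))))))
3. (m (u (w (k) (k) (k)) (k) (r (k) (h (t) (r (k) (k))))))  →  (m (u (w (k) (k) (k)) (k) (h (t) (r (k) (k)))))
4. (m (u (w (k) (k) (k)) (k) (h (t) (r (k) (k)))))  →  (m (u (w (k) (k) (k)) (k) (h (t) (k))))

normal form = (m (u (w (k) (k) (k)) (k) (h (t) (k))))


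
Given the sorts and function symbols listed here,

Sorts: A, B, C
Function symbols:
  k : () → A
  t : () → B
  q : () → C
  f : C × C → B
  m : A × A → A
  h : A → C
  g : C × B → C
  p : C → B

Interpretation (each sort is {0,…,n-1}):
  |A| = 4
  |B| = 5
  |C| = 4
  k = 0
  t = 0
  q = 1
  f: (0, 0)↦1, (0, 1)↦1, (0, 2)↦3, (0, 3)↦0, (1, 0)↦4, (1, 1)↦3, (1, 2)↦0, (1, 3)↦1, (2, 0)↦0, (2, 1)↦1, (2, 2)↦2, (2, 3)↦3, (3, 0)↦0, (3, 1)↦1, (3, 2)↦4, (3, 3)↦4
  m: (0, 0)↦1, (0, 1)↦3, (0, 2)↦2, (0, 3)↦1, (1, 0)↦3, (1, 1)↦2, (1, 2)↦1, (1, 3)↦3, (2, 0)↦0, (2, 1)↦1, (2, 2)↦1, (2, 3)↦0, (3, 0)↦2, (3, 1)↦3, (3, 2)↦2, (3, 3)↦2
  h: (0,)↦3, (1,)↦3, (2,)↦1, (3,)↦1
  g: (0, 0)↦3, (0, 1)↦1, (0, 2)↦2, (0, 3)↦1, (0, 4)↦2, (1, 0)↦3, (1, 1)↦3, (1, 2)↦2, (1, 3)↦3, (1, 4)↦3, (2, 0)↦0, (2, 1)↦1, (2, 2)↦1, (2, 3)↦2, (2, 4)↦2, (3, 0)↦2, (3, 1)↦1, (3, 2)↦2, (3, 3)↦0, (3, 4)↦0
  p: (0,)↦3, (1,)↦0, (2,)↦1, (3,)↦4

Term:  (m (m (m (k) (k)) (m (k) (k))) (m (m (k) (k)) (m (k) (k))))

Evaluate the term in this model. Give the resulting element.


value = 1

  k = 0
  k = 0
  (m (k) (k)) = m(0, 0) = 1
  k = 0
  k = 0
  (m (k) (k)) = m(0, 0) = 1
  (m (m (k) (k)) (m (k) (k))) = m(1, 1) = 2
  k = 0
  k = 0
  (m (k) (k)) = m(0, 0) = 1
  k = 0
  k = 0
  (m (k) (k)) = m(0, 0) = 1
  (m (m (k) (k)) (m (k) (k))) = m(1, 1) = 2
  (m (m (m (k) (k)) (m (k) (k))) (m (m (k) (k)) (m (k) (k)))) = m(2, 2) = 1


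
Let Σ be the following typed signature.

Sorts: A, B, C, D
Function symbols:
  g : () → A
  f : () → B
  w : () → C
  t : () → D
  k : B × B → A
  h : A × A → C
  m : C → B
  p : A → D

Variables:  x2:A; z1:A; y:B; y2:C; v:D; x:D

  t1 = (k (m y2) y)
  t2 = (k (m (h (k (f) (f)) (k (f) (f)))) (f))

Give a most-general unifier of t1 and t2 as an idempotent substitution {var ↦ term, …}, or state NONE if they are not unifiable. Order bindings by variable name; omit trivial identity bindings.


{y ↦ (f), y2 ↦ (h (k (f) (f)) (k (f) (f)))}


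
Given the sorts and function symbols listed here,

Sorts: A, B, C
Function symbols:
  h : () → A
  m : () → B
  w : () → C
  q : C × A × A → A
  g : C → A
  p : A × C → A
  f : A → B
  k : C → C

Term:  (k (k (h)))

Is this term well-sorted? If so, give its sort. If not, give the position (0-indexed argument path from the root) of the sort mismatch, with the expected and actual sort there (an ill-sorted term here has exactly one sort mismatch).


ill-sorted at position [0, 0]: expected C, got A

    (h) : A
  (k (h)) : ✗ arg 0 at [0, 0] has sort A, expected C


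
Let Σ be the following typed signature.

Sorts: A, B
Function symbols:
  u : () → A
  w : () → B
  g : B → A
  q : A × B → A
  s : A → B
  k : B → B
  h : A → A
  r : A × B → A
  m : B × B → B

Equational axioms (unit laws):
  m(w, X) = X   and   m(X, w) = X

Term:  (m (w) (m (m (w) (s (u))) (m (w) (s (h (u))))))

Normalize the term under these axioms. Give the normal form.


normal form = (m (s (u)) (s (h (u))))

1. (m (w) (m (m (w) (s (u))) (m (w) (s (h (u))))))  →  (m (m (w) (s (u))) (m (w) (s (h (u)))))
2. (m (m (w) (s (u))) (m (w) (s (h (u)))))  →  (m (s (u)) (m (w) (s (h (u)))))
3. (m (s (u)) (m (w) (s (h (u)))))  →  (m (s (u)) (s (h (u))))


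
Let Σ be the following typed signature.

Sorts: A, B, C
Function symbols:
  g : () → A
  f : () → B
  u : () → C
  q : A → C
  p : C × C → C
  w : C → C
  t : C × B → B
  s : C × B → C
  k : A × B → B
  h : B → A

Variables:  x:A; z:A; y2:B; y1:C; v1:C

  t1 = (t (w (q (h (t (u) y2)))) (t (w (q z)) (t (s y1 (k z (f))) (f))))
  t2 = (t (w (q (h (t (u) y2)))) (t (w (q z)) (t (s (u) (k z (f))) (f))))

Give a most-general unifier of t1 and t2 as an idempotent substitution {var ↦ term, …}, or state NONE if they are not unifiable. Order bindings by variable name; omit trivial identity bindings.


{y1 ↦ (u)}


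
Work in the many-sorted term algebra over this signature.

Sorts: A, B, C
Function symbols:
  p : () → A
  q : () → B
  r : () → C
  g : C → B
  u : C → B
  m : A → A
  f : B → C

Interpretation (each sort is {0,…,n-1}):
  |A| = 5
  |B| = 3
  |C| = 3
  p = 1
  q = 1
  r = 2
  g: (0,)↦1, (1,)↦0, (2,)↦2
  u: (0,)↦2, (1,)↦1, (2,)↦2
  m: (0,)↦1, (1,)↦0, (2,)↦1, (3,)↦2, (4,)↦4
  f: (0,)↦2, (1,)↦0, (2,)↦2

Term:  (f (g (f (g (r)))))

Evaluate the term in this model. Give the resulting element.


  r = 2
  (g (r)) = g(2,) = 2
  (f (g (r))) = f(2,) = 2
  (g (f (g (r)))) = g(2,) = 2
  (f (g (f (g (r))))) = f(2,) = 2

value = 2


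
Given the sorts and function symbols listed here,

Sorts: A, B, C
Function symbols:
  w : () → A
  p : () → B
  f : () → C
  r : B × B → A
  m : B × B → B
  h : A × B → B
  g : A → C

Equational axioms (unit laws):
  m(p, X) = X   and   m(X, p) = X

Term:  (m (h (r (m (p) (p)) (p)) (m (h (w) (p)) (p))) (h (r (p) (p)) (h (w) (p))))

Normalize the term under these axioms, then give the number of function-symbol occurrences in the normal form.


1. (m (h (r (m (p) (p)) (p)) (m (h (w) (p)) (p))) (h (r (p) (p)) (h (w) (p))))  →  (m (h (r (p) (p)) (m (h (w) (p)) (p))) (h (r (p) (p)) (h (w) (p))))
2. (m (h (r (p) (p)) (m (h (w) (p)) (p))) (h (r (p) (p)) (h (w) (p))))  →  (m (h (r (p) (p)) (h (w) (p))) (h (r (p) (p)) (h (w) (p))))
normal form: (m (h (r (p) (p)) (h (w) (p))) (h (r (p) (p)) (h (w) (p))))

size = 15


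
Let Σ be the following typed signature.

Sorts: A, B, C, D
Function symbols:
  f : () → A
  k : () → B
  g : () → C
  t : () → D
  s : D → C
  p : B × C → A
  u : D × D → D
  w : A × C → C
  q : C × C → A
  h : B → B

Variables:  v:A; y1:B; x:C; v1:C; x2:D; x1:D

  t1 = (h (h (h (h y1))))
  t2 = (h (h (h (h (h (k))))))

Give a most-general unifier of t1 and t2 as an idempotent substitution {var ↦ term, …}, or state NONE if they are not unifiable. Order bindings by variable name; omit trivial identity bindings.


{y1 ↦ (h (k))}


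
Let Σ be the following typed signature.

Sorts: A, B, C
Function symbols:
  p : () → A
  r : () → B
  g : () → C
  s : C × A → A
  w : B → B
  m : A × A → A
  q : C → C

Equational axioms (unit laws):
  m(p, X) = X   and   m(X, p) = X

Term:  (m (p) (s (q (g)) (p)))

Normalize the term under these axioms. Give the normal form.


1. (m (p) (s (q (g)) (p)))  →  (s (q (g)) (p))

normal form = (s (q (g)) (p))


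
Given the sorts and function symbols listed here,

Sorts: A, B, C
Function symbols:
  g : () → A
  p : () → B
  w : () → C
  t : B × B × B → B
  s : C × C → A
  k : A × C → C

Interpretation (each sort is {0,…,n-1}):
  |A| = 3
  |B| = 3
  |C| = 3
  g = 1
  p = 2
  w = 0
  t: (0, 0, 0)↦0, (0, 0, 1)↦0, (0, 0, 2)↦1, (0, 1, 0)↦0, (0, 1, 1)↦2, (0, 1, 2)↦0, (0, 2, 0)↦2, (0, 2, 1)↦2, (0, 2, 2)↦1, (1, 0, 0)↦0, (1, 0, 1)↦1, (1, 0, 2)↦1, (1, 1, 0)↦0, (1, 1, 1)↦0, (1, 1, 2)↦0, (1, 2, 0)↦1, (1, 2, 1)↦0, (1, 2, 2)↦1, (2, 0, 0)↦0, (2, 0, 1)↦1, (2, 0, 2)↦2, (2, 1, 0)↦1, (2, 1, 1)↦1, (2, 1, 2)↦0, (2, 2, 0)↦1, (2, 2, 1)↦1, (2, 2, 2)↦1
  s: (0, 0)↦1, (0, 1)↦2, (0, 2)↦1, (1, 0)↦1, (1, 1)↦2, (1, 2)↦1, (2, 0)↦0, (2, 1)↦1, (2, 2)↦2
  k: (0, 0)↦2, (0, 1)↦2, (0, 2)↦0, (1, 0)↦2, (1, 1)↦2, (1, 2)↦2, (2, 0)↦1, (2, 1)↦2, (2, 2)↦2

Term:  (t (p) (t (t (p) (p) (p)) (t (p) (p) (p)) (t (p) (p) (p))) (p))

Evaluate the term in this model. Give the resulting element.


value = 2

  p = 2
  p = 2
  p = 2
  p = 2
  (t (p) (p) (p)) = t(2, 2, 2) = 1
  p = 2
  p = 2
  p = 2
  (t (p) (p) (p)) = t(2, 2, 2) = 1
  p = 2
  p = 2
  p = 2
  (t (p) (p) (p)) = t(2, 2, 2) = 1
  (t (t (p) (p) (p)) (t (p) (p) (p)) (t (p) (p) (p))) = t(1, 1, 1) = 0
  p = 2
  (t (p) (t (t (p) (p) (p)) (t (p) (p) (p)) (t (p) (p) (p))) (p)) = t(2, 0, 2) = 2


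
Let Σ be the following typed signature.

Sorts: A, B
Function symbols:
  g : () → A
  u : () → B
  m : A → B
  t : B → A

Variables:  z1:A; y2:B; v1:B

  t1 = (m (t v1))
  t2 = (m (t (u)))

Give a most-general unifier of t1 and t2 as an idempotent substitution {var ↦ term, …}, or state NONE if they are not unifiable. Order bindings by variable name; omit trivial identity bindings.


{v1 ↦ (u)}


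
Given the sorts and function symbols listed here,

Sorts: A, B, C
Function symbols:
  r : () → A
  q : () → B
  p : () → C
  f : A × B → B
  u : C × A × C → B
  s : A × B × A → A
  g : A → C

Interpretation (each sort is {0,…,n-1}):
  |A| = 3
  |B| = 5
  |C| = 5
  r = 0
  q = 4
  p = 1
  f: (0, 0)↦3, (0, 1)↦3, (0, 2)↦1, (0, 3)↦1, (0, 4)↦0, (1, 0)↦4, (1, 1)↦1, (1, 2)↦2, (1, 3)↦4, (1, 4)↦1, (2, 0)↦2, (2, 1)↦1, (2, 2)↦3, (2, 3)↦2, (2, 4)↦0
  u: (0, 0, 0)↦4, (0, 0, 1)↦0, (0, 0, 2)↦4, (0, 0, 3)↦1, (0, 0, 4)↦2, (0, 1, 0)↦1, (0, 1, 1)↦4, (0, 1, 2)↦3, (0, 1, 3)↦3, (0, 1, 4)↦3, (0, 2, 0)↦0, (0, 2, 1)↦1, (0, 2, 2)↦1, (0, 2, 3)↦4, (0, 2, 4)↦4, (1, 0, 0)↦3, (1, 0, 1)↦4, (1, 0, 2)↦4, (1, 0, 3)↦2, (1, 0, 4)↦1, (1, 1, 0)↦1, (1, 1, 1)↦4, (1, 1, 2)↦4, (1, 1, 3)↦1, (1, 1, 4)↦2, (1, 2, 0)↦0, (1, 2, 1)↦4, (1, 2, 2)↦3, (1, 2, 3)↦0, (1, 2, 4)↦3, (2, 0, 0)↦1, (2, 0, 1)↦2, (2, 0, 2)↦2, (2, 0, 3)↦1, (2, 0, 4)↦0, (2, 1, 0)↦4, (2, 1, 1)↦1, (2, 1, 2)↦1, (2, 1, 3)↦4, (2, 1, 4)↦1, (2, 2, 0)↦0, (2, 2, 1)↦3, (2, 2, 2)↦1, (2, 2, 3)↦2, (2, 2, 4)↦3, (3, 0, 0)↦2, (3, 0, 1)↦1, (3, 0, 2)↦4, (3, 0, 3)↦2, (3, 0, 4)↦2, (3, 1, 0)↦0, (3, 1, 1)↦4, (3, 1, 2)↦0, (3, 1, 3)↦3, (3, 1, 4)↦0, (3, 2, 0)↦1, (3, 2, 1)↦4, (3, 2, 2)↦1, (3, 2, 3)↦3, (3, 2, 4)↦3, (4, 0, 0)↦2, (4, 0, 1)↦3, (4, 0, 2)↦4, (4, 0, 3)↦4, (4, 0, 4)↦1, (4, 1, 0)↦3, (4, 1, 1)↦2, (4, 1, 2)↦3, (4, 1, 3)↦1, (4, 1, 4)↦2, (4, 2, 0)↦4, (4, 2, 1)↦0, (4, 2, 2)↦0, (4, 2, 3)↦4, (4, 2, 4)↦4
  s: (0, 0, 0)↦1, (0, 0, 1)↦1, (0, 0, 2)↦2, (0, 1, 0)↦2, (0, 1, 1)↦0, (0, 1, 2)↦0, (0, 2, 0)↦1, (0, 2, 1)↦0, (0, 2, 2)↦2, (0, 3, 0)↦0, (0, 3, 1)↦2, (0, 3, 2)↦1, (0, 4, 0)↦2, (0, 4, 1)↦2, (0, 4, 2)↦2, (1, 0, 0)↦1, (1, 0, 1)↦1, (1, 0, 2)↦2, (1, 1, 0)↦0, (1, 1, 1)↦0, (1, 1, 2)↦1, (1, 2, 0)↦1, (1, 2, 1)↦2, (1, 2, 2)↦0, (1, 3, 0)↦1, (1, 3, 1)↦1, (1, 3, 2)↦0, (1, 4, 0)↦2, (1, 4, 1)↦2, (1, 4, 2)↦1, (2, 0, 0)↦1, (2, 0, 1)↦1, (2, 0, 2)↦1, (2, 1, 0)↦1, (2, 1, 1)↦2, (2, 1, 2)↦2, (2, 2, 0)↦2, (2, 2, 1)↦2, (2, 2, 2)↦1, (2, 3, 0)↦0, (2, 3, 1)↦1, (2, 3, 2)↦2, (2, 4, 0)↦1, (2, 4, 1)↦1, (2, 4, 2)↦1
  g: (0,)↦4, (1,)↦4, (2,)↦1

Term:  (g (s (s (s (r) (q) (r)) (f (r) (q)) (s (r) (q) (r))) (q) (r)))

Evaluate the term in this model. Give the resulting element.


  r = 0
  q = 4
  r = 0
  (s (r) (q) (r)) = s(0, 4, 0) = 2
  r = 0
  q = 4
  (f (r) (q)) = f(0, 4) = 0
  r = 0
  q = 4
  r = 0
  (s (r) (q) (r)) = s(0, 4, 0) = 2
  (s (s (r) (q) (r)) (f (r) (q)) (s (r) (q) (r))) = s(2, 0, 2) = 1
  q = 4
  r = 0
  (s (s (s (r) (q) (r)) (f (r) (q)) (s (r) (q) (r))) (q) (r)) = s(1, 4, 0) = 2
  (g (s (s (s (r) (q) (r)) (f (r) (q)) (s (r) (q) (r))) (q) (r))) = g(2,) = 1

value = 1


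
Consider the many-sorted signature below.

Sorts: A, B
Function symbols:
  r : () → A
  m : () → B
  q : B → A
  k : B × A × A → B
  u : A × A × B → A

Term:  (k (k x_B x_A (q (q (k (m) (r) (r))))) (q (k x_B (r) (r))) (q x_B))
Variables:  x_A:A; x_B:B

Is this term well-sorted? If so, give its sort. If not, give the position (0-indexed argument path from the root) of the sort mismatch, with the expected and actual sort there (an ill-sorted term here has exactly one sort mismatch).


ill-sorted at position [0, 2, 0]: expected B, got A

    x_B : B
    x_A : A
          (m) : B
          (r) : A
          (r) : A
        (k (m) (r) (r)) : B
      (q (k (m) (r) (r))) : A
    (q (q (k (m) (r) (r)))) : ✗ arg 0 at [0, 2, 0] has sort A, expected B
      x_B : B
      (r) : A
      (r) : A
    (k x_B (r) (r)) : B
  (q (k x_B (r) (r))) : A
    x_B : B
  (q x_B) : A


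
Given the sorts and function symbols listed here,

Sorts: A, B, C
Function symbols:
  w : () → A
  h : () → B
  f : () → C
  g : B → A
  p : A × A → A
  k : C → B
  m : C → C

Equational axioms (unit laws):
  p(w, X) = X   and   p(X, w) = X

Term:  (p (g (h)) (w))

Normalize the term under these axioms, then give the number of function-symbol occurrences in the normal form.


1. (p (g (h)) (w))  →  (g (h))
normal form: (g (h))

size = 2
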